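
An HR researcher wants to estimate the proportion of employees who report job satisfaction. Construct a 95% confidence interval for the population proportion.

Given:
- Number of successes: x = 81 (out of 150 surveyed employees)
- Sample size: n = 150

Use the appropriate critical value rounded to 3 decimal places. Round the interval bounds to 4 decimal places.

Sample proportion: p̂ = 81/150 = 0.540000

Check conditions for normal approximation:
  np̂ = 81 ≥ 10 ✓
  n(1-p̂) = 69 ≥ 10 ✓

The sample is large enough, so use a z-interval (normal approximation) for the proportion.

For 95% confidence, z* = 1.96 (from standard normal table)

Standard error: SE = √(p̂(1-p̂)/n) = √(0.540000×0.460000/150) = 0.04069398

Margin of error: E = z* × SE = 1.96 × 0.04069398 = 0.079760

Z-interval: p̂ ± E = 0.540000 ± 0.079760 = (0.460240, 0.619760)

Rounded to 4 decimal places:

(0.4602, 0.6198)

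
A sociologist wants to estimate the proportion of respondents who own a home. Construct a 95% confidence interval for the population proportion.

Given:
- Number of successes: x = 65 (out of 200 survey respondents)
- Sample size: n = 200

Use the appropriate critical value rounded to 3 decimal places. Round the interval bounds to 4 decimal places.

Sample proportion: p̂ = 65/200 = 0.325000

Check conditions for normal approximation:
  np̂ = 65 ≥ 10 ✓
  n(1-p̂) = 135 ≥ 10 ✓

The sample is large enough, so use a z-interval (normal approximation) for the proportion.

For 95% confidence, z* = 1.96 (from standard normal table)

Standard error: SE = √(p̂(1-p̂)/n) = √(0.325000×0.675000/200) = 0.03311910

Margin of error: E = z* × SE = 1.96 × 0.03311910 = 0.064913

Z-interval: p̂ ± E = 0.325000 ± 0.064913 = (0.260087, 0.389913)

Rounded to 4 decimal places:

(0.2601, 0.3899)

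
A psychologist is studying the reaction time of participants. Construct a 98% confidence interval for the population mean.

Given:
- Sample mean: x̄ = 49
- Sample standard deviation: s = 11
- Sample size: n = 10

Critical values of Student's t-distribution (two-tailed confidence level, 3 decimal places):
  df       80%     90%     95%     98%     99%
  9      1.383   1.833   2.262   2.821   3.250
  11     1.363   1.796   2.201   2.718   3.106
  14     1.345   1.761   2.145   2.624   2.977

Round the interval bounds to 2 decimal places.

The population standard deviation σ is unknown (only the sample standard deviation s is given), so use a t-interval with df = n - 1 = 10 - 1 = 9.

For 98% confidence with df = 9, t* = 2.821 (from t-table)

Standard error: SE = s/√n = 11/√10 = 3.478505

Margin of error: E = t* × SE = 2.821 × 3.478505 = 9.8129

T-interval: x̄ ± E = 49 ± 9.8129 = (39.1871, 58.8129)

Rounded to 2 decimal places:

(39.19, 58.81)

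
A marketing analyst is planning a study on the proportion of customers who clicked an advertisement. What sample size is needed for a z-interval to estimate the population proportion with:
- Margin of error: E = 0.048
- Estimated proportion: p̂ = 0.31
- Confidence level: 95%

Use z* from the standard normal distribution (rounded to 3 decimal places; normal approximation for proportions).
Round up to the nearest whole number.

Using z* for proportion z-interval (normal approximation).

For 95% confidence, z* = 1.96 (from standard normal table)

Sample size formula for proportion z-interval: n = z*²p̂(1-p̂)/E²

n = 1.96² × 0.31 × 0.69 / 0.048²
  = 3.8416 × 0.2139 / 0.002304
  = 356.6485

Round up to the nearest whole number: n = 357

357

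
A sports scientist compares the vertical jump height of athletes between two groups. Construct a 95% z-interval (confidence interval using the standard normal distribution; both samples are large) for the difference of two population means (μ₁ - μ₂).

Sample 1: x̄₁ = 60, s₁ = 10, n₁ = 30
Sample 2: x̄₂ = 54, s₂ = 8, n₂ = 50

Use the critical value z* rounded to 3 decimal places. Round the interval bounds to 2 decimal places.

Both samples are large (n₁ = 30 ≥ 30, n₂ = 50 ≥ 30), so a z-interval for the difference of means applies.

Point estimate: x̄₁ - x̄₂ = 60 - 54 = 6

Standard error: SE = √(s₁²/n₁ + s₂²/n₂)
= √(10²/30 + 8²/50)
= √(3.333333 + 1.280000)
= 2.147867

For 95% confidence, z* = 1.96 (from standard normal table)
Margin of error: E = z* × SE = 1.96 × 2.147867 = 4.2098

Z-interval: (x̄₁ - x̄₂) ± E = 6 ± 4.2098 = (1.7902, 10.2098)

Rounded to 2 decimal places:

(1.79, 10.21)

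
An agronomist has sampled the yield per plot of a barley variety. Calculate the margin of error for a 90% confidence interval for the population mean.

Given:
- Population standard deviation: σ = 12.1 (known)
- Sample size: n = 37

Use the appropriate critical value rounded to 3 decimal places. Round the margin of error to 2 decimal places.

The population standard deviation σ is known, so use the z-interval margin of error formula.

For 90% confidence, z* = 1.645 (from standard normal table)

Margin of error formula for z-interval: E = z* × σ/√n

E = 1.645 × 12.1/√37
  = 1.645 × 1.989228
  = 3.2723

Rounded to 2 decimal places:

3.27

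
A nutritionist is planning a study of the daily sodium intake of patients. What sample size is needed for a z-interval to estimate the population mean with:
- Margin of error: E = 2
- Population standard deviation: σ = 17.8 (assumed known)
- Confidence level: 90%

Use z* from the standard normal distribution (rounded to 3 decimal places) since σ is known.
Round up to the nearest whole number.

Using z* since population σ is known (z-interval formula).

For 90% confidence, z* = 1.645 (from standard normal table)

Sample size formula for z-interval: n = (z*σ/E)²

n = (1.645 × 17.8 / 2)²
  = (14.640500)²
  = 214.3442

Round up to the nearest whole number: n = 215

215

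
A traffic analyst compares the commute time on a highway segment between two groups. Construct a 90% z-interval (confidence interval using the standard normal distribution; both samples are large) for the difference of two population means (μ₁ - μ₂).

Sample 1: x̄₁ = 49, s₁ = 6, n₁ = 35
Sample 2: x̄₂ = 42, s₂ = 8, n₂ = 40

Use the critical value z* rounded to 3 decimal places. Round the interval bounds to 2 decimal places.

Both samples are large (n₁ = 35 ≥ 30, n₂ = 40 ≥ 30), so a z-interval for the difference of means applies.

Point estimate: x̄₁ - x̄₂ = 49 - 42 = 7

Standard error: SE = √(s₁²/n₁ + s₂²/n₂)
= √(6²/35 + 8²/40)
= √(1.028571 + 1.600000)
= 1.621287

For 90% confidence, z* = 1.645 (from standard normal table)
Margin of error: E = z* × SE = 1.645 × 1.621287 = 2.6670

Z-interval: (x̄₁ - x̄₂) ± E = 7 ± 2.6670 = (4.3330, 9.6670)

Rounded to 2 decimal places:

(4.33, 9.67)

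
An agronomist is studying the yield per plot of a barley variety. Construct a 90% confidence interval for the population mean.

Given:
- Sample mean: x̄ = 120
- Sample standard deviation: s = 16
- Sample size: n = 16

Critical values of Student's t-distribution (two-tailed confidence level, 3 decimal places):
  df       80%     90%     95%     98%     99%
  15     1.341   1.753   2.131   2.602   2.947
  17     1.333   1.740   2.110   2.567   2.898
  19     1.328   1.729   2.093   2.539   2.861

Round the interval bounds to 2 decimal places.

The population standard deviation σ is unknown (only the sample standard deviation s is given), so use a t-interval with df = n - 1 = 16 - 1 = 15.

For 90% confidence with df = 15, t* = 1.753 (from t-table)

Standard error: SE = s/√n = 16/√16 = 4.000000

Margin of error: E = t* × SE = 1.753 × 4.000000 = 7.0120

T-interval: x̄ ± E = 120 ± 7.0120 = (112.9880, 127.0120)

Rounded to 2 decimal places:

(112.99, 127.01)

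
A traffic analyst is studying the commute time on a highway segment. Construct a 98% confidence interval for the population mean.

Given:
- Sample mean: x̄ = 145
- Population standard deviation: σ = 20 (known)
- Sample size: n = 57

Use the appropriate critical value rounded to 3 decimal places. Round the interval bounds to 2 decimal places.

The population standard deviation σ is known, so use a z-interval (standard normal critical value).

For 98% confidence, z* = 2.326 (from standard normal table)

Standard error: SE = σ/√n = 20/√57 = 2.649065

Margin of error: E = z* × SE = 2.326 × 2.649065 = 6.1617

Z-interval: x̄ ± E = 145 ± 6.1617 = (138.8383, 151.1617)

Rounded to 2 decimal places:

(138.84, 151.16)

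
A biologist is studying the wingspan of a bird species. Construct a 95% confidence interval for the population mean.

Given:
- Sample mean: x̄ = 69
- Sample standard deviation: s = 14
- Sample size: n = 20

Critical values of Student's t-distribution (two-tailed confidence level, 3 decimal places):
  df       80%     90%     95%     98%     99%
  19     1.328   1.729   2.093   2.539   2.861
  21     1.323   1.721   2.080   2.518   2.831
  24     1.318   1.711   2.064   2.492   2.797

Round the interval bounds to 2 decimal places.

The population standard deviation σ is unknown (only the sample standard deviation s is given), so use a t-interval with df = n - 1 = 20 - 1 = 19.

For 95% confidence with df = 19, t* = 2.093 (from t-table)

Standard error: SE = s/√n = 14/√20 = 3.130495

Margin of error: E = t* × SE = 2.093 × 3.130495 = 6.5521

T-interval: x̄ ± E = 69 ± 6.5521 = (62.4479, 75.5521)

Rounded to 2 decimal places:

(62.45, 75.55)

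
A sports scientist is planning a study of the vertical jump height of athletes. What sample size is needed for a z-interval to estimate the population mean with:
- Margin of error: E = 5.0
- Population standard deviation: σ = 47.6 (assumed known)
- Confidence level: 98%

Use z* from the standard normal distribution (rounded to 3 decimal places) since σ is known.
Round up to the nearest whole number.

Using z* since population σ is known (z-interval formula).

For 98% confidence, z* = 2.326 (from standard normal table)

Sample size formula for z-interval: n = (z*σ/E)²

n = (2.326 × 47.6 / 5.0)²
  = (22.143520)²
  = 490.3355

Round up to the nearest whole number: n = 491

491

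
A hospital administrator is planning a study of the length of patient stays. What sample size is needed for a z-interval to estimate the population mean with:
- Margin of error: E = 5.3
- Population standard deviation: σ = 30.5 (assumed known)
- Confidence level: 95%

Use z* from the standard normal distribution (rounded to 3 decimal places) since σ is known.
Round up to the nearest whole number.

Using z* since population σ is known (z-interval formula).

For 95% confidence, z* = 1.96 (from standard normal table)

Sample size formula for z-interval: n = (z*σ/E)²

n = (1.96 × 30.5 / 5.3)²
  = (11.279245)²
  = 127.2214

Round up to the nearest whole number: n = 128

128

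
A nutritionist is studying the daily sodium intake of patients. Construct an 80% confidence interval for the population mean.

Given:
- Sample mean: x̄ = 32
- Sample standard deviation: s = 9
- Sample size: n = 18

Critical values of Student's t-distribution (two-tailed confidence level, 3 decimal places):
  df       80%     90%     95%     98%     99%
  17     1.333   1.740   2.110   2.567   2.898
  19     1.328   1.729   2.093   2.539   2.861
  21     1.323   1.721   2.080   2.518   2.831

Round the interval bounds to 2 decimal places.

The population standard deviation σ is unknown (only the sample standard deviation s is given), so use a t-interval with df = n - 1 = 18 - 1 = 17.

For 80% confidence with df = 17, t* = 1.333 (from t-table)

Standard error: SE = s/√n = 9/√18 = 2.121320

Margin of error: E = t* × SE = 1.333 × 2.121320 = 2.8277

T-interval: x̄ ± E = 32 ± 2.8277 = (29.1723, 34.8277)

Rounded to 2 decimal places:

(29.17, 34.83)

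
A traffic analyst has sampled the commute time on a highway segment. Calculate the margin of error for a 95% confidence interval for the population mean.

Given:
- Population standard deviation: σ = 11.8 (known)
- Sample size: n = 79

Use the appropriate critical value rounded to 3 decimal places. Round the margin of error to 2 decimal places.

The population standard deviation σ is known, so use the z-interval margin of error formula.

For 95% confidence, z* = 1.96 (from standard normal table)

Margin of error formula for z-interval: E = z* × σ/√n

E = 1.96 × 11.8/√79
  = 1.96 × 1.327604
  = 2.6021

Rounded to 2 decimal places:

2.60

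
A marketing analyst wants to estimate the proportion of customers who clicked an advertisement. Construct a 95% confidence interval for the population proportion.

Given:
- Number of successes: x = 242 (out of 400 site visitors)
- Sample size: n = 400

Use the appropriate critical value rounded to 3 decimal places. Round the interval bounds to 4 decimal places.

Sample proportion: p̂ = 242/400 = 0.605000

Check conditions for normal approximation:
  np̂ = 242 ≥ 10 ✓
  n(1-p̂) = 158 ≥ 10 ✓

The sample is large enough, so use a z-interval (normal approximation) for the proportion.

For 95% confidence, z* = 1.96 (from standard normal table)

Standard error: SE = √(p̂(1-p̂)/n) = √(0.605000×0.395000/400) = 0.02444253

Margin of error: E = z* × SE = 1.96 × 0.02444253 = 0.047907

Z-interval: p̂ ± E = 0.605000 ± 0.047907 = (0.557093, 0.652907)

Rounded to 4 decimal places:

(0.5571, 0.6529)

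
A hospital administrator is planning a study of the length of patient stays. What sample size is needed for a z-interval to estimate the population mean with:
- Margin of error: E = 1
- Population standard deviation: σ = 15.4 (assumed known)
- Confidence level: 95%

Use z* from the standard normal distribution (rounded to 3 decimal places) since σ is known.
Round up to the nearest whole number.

Using z* since population σ is known (z-interval formula).

For 95% confidence, z* = 1.96 (from standard normal table)

Sample size formula for z-interval: n = (z*σ/E)²

n = (1.96 × 15.4 / 1)²
  = (30.184000)²
  = 911.0739

Round up to the nearest whole number: n = 912

912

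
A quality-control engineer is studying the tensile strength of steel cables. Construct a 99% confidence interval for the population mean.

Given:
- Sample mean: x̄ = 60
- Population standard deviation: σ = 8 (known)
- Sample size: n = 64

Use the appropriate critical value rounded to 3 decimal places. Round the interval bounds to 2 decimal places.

The population standard deviation σ is known, so use a z-interval (standard normal critical value).

For 99% confidence, z* = 2.576 (from standard normal table)

Standard error: SE = σ/√n = 8/√64 = 1.000000

Margin of error: E = z* × SE = 2.576 × 1.000000 = 2.5760

Z-interval: x̄ ± E = 60 ± 2.5760 = (57.4240, 62.5760)

Rounded to 2 decimal places:

(57.42, 62.58)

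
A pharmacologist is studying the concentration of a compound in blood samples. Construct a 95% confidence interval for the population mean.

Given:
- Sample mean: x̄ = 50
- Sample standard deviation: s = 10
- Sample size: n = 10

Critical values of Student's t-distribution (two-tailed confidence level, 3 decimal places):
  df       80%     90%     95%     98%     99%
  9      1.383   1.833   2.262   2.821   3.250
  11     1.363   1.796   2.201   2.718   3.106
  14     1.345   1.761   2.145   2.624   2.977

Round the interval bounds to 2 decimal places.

The population standard deviation σ is unknown (only the sample standard deviation s is given), so use a t-interval with df = n - 1 = 10 - 1 = 9.

For 95% confidence with df = 9, t* = 2.262 (from t-table)

Standard error: SE = s/√n = 10/√10 = 3.162278

Margin of error: E = t* × SE = 2.262 × 3.162278 = 7.1531

T-interval: x̄ ± E = 50 ± 7.1531 = (42.8469, 57.1531)

Rounded to 2 decimal places:

(42.85, 57.15)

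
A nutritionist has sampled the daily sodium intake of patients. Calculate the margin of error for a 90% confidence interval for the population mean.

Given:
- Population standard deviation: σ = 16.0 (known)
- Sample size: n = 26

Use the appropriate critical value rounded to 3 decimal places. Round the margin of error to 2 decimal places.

The population standard deviation σ is known, so use the z-interval margin of error formula.

For 90% confidence, z* = 1.645 (from standard normal table)

Margin of error formula for z-interval: E = z* × σ/√n

E = 1.645 × 16.0/√26
  = 1.645 × 3.137858
  = 5.1618

Rounded to 2 decimal places:

5.16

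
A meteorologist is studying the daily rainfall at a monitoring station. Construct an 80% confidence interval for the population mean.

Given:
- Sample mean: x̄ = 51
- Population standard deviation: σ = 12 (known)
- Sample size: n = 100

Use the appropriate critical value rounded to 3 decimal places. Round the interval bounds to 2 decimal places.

The population standard deviation σ is known, so use a z-interval (standard normal critical value).

For 80% confidence, z* = 1.282 (from standard normal table)

Standard error: SE = σ/√n = 12/√100 = 1.200000

Margin of error: E = z* × SE = 1.282 × 1.200000 = 1.5384

Z-interval: x̄ ± E = 51 ± 1.5384 = (49.4616, 52.5384)

Rounded to 2 decimal places:

(49.46, 52.54)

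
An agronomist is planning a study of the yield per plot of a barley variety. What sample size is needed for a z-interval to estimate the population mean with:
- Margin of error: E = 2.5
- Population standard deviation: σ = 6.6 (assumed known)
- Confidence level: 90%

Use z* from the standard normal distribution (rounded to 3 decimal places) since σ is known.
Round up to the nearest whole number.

Using z* since population σ is known (z-interval formula).

For 90% confidence, z* = 1.645 (from standard normal table)

Sample size formula for z-interval: n = (z*σ/E)²

n = (1.645 × 6.6 / 2.5)²
  = (4.342800)²
  = 18.8599

Round up to the nearest whole number: n = 19

19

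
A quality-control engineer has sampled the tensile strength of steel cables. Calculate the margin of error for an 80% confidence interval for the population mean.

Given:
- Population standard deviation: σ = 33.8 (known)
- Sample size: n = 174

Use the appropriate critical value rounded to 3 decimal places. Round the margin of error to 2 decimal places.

The population standard deviation σ is known, so use the z-interval margin of error formula.

For 80% confidence, z* = 1.282 (from standard normal table)

Margin of error formula for z-interval: E = z* × σ/√n

E = 1.282 × 33.8/√174
  = 1.282 × 2.5623714
  = 3.28496

Rounded to 2 decimal places:

3.28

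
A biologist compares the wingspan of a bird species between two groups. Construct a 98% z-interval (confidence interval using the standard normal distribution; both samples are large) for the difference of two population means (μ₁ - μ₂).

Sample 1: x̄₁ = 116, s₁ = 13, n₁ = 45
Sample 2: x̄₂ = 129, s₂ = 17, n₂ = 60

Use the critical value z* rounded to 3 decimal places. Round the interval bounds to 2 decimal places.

Both samples are large (n₁ = 45 ≥ 30, n₂ = 60 ≥ 30), so a z-interval for the difference of means applies.

Point estimate: x̄₁ - x̄₂ = 116 - 129 = -13

Standard error: SE = √(s₁²/n₁ + s₂²/n₂)
= √(13²/45 + 17²/60)
= √(3.755556 + 4.816667)
= 2.927836

For 98% confidence, z* = 2.326 (from standard normal table)
Margin of error: E = z* × SE = 2.326 × 2.927836 = 6.8101

Z-interval: (x̄₁ - x̄₂) ± E = -13 ± 6.8101 = (-19.8101, -6.1899)

Rounded to 2 decimal places:

(-19.81, -6.19)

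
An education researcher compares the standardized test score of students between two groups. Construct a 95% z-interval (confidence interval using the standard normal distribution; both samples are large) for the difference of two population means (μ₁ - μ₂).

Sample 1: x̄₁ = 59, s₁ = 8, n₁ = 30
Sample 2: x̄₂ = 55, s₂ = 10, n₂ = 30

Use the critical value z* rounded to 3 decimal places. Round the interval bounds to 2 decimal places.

Both samples are large (n₁ = 30 ≥ 30, n₂ = 30 ≥ 30), so a z-interval for the difference of means applies.

Point estimate: x̄₁ - x̄₂ = 59 - 55 = 4

Standard error: SE = √(s₁²/n₁ + s₂²/n₂)
= √(8²/30 + 10²/30)
= √(2.133333 + 3.333333)
= 2.338090

For 95% confidence, z* = 1.96 (from standard normal table)
Margin of error: E = z* × SE = 1.96 × 2.338090 = 4.5827

Z-interval: (x̄₁ - x̄₂) ± E = 4 ± 4.5827 = (-0.5827, 8.5827)

Rounded to 2 decimal places:

(-0.58, 8.58)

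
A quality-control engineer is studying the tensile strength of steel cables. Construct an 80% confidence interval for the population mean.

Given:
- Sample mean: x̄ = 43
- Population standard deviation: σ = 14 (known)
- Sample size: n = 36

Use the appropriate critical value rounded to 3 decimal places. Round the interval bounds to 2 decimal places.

The population standard deviation σ is known, so use a z-interval (standard normal critical value).

For 80% confidence, z* = 1.282 (from standard normal table)

Standard error: SE = σ/√n = 14/√36 = 2.333333

Margin of error: E = z* × SE = 1.282 × 2.333333 = 2.9913

Z-interval: x̄ ± E = 43 ± 2.9913 = (40.0087, 45.9913)

Rounded to 2 decimal places:

(40.01, 45.99)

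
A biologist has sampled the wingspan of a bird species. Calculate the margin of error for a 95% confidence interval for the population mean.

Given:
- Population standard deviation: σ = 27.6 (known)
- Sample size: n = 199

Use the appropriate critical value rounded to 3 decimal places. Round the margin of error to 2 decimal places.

The population standard deviation σ is known, so use the z-interval margin of error formula.

For 95% confidence, z* = 1.96 (from standard normal table)

Margin of error formula for z-interval: E = z* × σ/√n

E = 1.96 × 27.6/√199
  = 1.96 × 1.956512
  = 3.8348

Rounded to 2 decimal places:

3.83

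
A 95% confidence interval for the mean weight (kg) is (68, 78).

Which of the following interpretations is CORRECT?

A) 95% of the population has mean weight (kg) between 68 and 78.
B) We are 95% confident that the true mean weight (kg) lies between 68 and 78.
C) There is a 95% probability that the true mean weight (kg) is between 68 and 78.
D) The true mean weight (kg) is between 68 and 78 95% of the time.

A confidence interval represents our confidence in the procedure, not a probability statement about the parameter.

Key concept: If we repeated this sampling process many times and computed a 95% CI each time, about 95% of those intervals would contain the true population parameter.

For this specific interval (68, 78):
- Midpoint (point estimate): 73
- Margin of error: 5

The correct interpretation is the one stating confidence that the true parameter lies in the interval — option B.

B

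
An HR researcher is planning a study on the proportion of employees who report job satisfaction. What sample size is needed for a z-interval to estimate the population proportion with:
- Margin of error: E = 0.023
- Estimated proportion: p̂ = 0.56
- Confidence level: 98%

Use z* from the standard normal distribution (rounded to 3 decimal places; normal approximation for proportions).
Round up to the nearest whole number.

Using z* for proportion z-interval (normal approximation).

For 98% confidence, z* = 2.326 (from standard normal table)

Sample size formula for proportion z-interval: n = z*²p̂(1-p̂)/E²

n = 2.326² × 0.56 × 0.44 / 0.023²
  = 5.410276 × 0.2464 / 0.000529
  = 2520.0227

Round up to the nearest whole number: n = 2521

2521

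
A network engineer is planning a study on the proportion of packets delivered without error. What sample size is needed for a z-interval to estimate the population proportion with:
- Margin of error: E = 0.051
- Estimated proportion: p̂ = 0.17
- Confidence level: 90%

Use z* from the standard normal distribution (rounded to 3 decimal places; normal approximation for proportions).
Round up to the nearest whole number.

Using z* for proportion z-interval (normal approximation).

For 90% confidence, z* = 1.645 (from standard normal table)

Sample size formula for proportion z-interval: n = z*²p̂(1-p̂)/E²

n = 1.645² × 0.17 × 0.83 / 0.051²
  = 2.706025 × 0.1411 / 0.002601
  = 146.7974

Round up to the nearest whole number: n = 147

147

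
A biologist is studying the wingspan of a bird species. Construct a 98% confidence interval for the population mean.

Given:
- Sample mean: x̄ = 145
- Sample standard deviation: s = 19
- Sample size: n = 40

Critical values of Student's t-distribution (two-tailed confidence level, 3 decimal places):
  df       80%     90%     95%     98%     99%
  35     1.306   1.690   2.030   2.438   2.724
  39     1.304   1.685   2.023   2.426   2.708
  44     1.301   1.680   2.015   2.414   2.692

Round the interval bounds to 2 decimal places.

The population standard deviation σ is unknown (only the sample standard deviation s is given), so use a t-interval with df = n - 1 = 40 - 1 = 39.

For 98% confidence with df = 39, t* = 2.426 (from t-table)

Standard error: SE = s/√n = 19/√40 = 3.004164

Margin of error: E = t* × SE = 2.426 × 3.004164 = 7.2881

T-interval: x̄ ± E = 145 ± 7.2881 = (137.7119, 152.2881)

Rounded to 2 decimal places:

(137.71, 152.29)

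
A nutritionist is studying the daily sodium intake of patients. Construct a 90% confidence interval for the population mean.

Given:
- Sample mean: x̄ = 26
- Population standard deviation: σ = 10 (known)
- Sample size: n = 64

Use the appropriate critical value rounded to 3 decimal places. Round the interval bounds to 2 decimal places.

The population standard deviation σ is known, so use a z-interval (standard normal critical value).

For 90% confidence, z* = 1.645 (from standard normal table)

Standard error: SE = σ/√n = 10/√64 = 1.250000

Margin of error: E = z* × SE = 1.645 × 1.250000 = 2.0562

Z-interval: x̄ ± E = 26 ± 2.0562 = (23.9438, 28.0562)

Rounded to 2 decimal places:

(23.94, 28.06)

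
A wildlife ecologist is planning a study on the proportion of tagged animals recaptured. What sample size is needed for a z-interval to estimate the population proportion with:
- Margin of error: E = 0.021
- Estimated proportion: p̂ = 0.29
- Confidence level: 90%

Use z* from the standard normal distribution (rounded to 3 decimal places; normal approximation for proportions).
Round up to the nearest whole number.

Using z* for proportion z-interval (normal approximation).

For 90% confidence, z* = 1.645 (from standard normal table)

Sample size formula for proportion z-interval: n = z*²p̂(1-p̂)/E²

n = 1.645² × 0.29 × 0.71 / 0.021²
  = 2.706025 × 0.2059 / 0.000441
  = 1263.4253

Round up to the nearest whole number: n = 1264

1264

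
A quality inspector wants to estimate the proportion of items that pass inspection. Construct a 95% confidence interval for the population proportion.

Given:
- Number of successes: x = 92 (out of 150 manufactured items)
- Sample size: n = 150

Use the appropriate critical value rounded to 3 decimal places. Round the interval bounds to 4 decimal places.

Sample proportion: p̂ = 92/150 = 0.613333

Check conditions for normal approximation:
  np̂ = 92 ≥ 10 ✓
  n(1-p̂) = 58 ≥ 10 ✓

The sample is large enough, so use a z-interval (normal approximation) for the proportion.

For 95% confidence, z* = 1.96 (from standard normal table)

Standard error: SE = √(p̂(1-p̂)/n) = √(0.613333×0.386667/150) = 0.03976226

Margin of error: E = z* × SE = 1.96 × 0.03976226 = 0.077934

Z-interval: p̂ ± E = 0.613333 ± 0.077934 = (0.535399, 0.691267)

Rounded to 4 decimal places:

(0.5354, 0.6913)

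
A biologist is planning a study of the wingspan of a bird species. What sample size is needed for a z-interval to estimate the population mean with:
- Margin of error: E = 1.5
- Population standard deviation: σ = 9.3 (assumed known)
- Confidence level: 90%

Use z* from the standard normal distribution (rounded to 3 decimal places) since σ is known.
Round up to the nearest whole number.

Using z* since population σ is known (z-interval formula).

For 90% confidence, z* = 1.645 (from standard normal table)

Sample size formula for z-interval: n = (z*σ/E)²

n = (1.645 × 9.3 / 1.5)²
  = (10.199000)²
  = 104.0196

Round up to the nearest whole number: n = 105

105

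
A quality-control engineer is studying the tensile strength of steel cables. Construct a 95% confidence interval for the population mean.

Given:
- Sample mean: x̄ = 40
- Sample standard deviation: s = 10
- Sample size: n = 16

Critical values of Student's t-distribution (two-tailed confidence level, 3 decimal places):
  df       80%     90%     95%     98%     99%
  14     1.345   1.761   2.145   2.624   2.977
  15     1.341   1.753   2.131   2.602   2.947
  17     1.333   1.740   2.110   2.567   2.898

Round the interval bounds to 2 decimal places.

The population standard deviation σ is unknown (only the sample standard deviation s is given), so use a t-interval with df = n - 1 = 16 - 1 = 15.

For 95% confidence with df = 15, t* = 2.131 (from t-table)

Standard error: SE = s/√n = 10/√16 = 2.500000

Margin of error: E = t* × SE = 2.131 × 2.500000 = 5.3275

T-interval: x̄ ± E = 40 ± 5.3275 = (34.6725, 45.3275)

Rounded to 2 decimal places:

(34.67, 45.33)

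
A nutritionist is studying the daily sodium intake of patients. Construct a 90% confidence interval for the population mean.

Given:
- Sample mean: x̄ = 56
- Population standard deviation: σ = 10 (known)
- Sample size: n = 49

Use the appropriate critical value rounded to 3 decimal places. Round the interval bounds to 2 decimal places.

The population standard deviation σ is known, so use a z-interval (standard normal critical value).

For 90% confidence, z* = 1.645 (from standard normal table)

Standard error: SE = σ/√n = 10/√49 = 1.428571

Margin of error: E = z* × SE = 1.645 × 1.428571 = 2.3500

Z-interval: x̄ ± E = 56 ± 2.3500 = (53.6500, 58.3500)

Rounded to 2 decimal places:

(53.65, 58.35)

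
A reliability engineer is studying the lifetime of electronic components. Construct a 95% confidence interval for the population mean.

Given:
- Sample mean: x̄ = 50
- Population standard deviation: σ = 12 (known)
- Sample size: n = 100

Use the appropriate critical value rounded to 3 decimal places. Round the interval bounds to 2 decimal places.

The population standard deviation σ is known, so use a z-interval (standard normal critical value).

For 95% confidence, z* = 1.96 (from standard normal table)

Standard error: SE = σ/√n = 12/√100 = 1.200000

Margin of error: E = z* × SE = 1.96 × 1.200000 = 2.3520

Z-interval: x̄ ± E = 50 ± 2.3520 = (47.6480, 52.3520)

Rounded to 2 decimal places:

(47.65, 52.35)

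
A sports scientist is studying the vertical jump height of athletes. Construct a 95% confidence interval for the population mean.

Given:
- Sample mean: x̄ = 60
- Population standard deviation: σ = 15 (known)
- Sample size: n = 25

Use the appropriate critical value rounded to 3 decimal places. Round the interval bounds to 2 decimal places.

The population standard deviation σ is known, so use a z-interval (standard normal critical value).

For 95% confidence, z* = 1.96 (from standard normal table)

Standard error: SE = σ/√n = 15/√25 = 3.000000

Margin of error: E = z* × SE = 1.96 × 3.000000 = 5.8800

Z-interval: x̄ ± E = 60 ± 5.8800 = (54.1200, 65.8800)

Rounded to 2 decimal places:

(54.12, 65.88)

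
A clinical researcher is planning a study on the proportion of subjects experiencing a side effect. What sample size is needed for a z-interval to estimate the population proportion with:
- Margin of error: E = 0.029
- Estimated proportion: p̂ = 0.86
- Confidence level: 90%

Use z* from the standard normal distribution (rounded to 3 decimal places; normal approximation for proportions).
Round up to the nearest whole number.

Using z* for proportion z-interval (normal approximation).

For 90% confidence, z* = 1.645 (from standard normal table)

Sample size formula for proportion z-interval: n = z*²p̂(1-p̂)/E²

n = 1.645² × 0.86 × 0.14 / 0.029²
  = 2.706025 × 0.1204 / 0.000841
  = 387.4024

Round up to the nearest whole number: n = 388

388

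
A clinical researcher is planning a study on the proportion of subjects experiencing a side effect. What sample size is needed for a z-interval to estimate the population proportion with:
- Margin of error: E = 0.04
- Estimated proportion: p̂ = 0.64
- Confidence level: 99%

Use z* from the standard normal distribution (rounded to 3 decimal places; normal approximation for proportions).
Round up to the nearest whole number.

Using z* for proportion z-interval (normal approximation).

For 99% confidence, z* = 2.576 (from standard normal table)

Sample size formula for proportion z-interval: n = z*²p̂(1-p̂)/E²

n = 2.576² × 0.64 × 0.36 / 0.04²
  = 6.635776 × 0.2304 / 0.0016
  = 955.5517

Round up to the nearest whole number: n = 956

956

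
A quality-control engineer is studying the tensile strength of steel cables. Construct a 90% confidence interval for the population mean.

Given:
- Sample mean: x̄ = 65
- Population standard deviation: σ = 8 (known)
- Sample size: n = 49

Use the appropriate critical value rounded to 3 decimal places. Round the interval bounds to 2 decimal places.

The population standard deviation σ is known, so use a z-interval (standard normal critical value).

For 90% confidence, z* = 1.645 (from standard normal table)

Standard error: SE = σ/√n = 8/√49 = 1.142857

Margin of error: E = z* × SE = 1.645 × 1.142857 = 1.8800

Z-interval: x̄ ± E = 65 ± 1.8800 = (63.1200, 66.8800)

Rounded to 2 decimal places:

(63.12, 66.88)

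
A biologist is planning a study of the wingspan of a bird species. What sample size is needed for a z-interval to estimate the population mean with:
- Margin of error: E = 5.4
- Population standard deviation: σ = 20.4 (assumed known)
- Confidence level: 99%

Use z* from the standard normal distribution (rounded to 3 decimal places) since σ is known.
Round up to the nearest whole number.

Using z* since population σ is known (z-interval formula).

For 99% confidence, z* = 2.576 (from standard normal table)

Sample size formula for z-interval: n = (z*σ/E)²

n = (2.576 × 20.4 / 5.4)²
  = (9.731556)²
  = 94.7032

Round up to the nearest whole number: n = 95

95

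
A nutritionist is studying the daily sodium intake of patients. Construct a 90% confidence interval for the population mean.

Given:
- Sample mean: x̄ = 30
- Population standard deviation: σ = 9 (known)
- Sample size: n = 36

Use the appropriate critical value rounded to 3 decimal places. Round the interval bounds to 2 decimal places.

The population standard deviation σ is known, so use a z-interval (standard normal critical value).

For 90% confidence, z* = 1.645 (from standard normal table)

Standard error: SE = σ/√n = 9/√36 = 1.500000

Margin of error: E = z* × SE = 1.645 × 1.500000 = 2.4675

Z-interval: x̄ ± E = 30 ± 2.4675 = (27.5325, 32.4675)

Rounded to 2 decimal places:

(27.53, 32.47)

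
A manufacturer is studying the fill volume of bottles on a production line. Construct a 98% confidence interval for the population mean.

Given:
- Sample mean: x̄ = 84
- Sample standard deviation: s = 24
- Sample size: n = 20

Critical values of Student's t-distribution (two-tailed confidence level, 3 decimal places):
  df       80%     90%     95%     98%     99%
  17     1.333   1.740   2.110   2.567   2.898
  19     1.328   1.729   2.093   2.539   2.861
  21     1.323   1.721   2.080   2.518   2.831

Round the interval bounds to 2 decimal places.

The population standard deviation σ is unknown (only the sample standard deviation s is given), so use a t-interval with df = n - 1 = 20 - 1 = 19.

For 98% confidence with df = 19, t* = 2.539 (from t-table)

Standard error: SE = s/√n = 24/√20 = 5.366563

Margin of error: E = t* × SE = 2.539 × 5.366563 = 13.6257

T-interval: x̄ ± E = 84 ± 13.6257 = (70.3743, 97.6257)

Rounded to 2 decimal places:

(70.37, 97.63)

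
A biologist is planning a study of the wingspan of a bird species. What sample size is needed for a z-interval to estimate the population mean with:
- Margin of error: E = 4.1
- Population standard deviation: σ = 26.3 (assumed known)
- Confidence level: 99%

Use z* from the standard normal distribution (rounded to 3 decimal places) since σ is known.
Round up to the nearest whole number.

Using z* since population σ is known (z-interval formula).

For 99% confidence, z* = 2.576 (from standard normal table)

Sample size formula for z-interval: n = (z*σ/E)²

n = (2.576 × 26.3 / 4.1)²
  = (16.524098)²
  = 273.0458

Round up to the nearest whole number: n = 274

274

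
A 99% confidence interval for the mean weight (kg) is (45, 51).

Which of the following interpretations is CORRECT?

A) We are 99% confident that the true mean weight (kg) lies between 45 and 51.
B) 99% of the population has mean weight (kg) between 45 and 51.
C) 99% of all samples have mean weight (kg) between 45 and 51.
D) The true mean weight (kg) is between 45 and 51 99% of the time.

A confidence interval represents our confidence in the procedure, not a probability statement about the parameter.

Key concept: If we repeated this sampling process many times and computed a 99% CI each time, about 99% of those intervals would contain the true population parameter.

For this specific interval (45, 51):
- Midpoint (point estimate): 48
- Margin of error: 3

The correct interpretation is the one stating confidence that the true parameter lies in the interval — option A.

A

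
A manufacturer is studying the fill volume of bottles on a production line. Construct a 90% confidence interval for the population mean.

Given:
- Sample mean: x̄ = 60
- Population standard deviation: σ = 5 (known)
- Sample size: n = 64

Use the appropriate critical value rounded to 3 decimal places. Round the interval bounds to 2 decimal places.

The population standard deviation σ is known, so use a z-interval (standard normal critical value).

For 90% confidence, z* = 1.645 (from standard normal table)

Standard error: SE = σ/√n = 5/√64 = 0.625000

Margin of error: E = z* × SE = 1.645 × 0.625000 = 1.0281

Z-interval: x̄ ± E = 60 ± 1.0281 = (58.9719, 61.0281)

Rounded to 2 decimal places:

(58.97, 61.03)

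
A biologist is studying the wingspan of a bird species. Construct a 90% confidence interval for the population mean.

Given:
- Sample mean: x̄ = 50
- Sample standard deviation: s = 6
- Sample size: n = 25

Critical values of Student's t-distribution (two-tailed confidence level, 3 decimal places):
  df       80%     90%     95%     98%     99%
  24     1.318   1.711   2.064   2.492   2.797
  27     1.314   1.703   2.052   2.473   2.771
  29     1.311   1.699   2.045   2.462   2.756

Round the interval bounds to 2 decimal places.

The population standard deviation σ is unknown (only the sample standard deviation s is given), so use a t-interval with df = n - 1 = 25 - 1 = 24.

For 90% confidence with df = 24, t* = 1.711 (from t-table)

Standard error: SE = s/√n = 6/√25 = 1.200000

Margin of error: E = t* × SE = 1.711 × 1.200000 = 2.0532

T-interval: x̄ ± E = 50 ± 2.0532 = (47.9468, 52.0532)

Rounded to 2 decimal places:

(47.95, 52.05)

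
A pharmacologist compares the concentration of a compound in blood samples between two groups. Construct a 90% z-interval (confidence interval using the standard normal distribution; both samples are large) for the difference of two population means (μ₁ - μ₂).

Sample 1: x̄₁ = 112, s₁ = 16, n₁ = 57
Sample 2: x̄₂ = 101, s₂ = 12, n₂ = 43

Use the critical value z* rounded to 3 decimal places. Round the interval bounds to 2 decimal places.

Both samples are large (n₁ = 57 ≥ 30, n₂ = 43 ≥ 30), so a z-interval for the difference of means applies.

Point estimate: x̄₁ - x̄₂ = 112 - 101 = 11

Standard error: SE = √(s₁²/n₁ + s₂²/n₂)
= √(16²/57 + 12²/43)
= √(4.491228 + 3.348837)
= 2.800012

For 90% confidence, z* = 1.645 (from standard normal table)
Margin of error: E = z* × SE = 1.645 × 2.800012 = 4.6060

Z-interval: (x̄₁ - x̄₂) ± E = 11 ± 4.6060 = (6.3940, 15.6060)

Rounded to 2 decimal places:

(6.39, 15.61)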